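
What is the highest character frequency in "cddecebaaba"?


Input: cddecebaaba
Character counts:
  'a': 3
  'b': 2
  'c': 2
  'd': 2
  'e': 2
Maximum frequency: 3

3


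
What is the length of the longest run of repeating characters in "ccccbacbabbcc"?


Input: "ccccbacbabbcc"
Scanning for longest run:
  Position 1 ('c'): continues run of 'c', length=2
  Position 2 ('c'): continues run of 'c', length=3
  Position 3 ('c'): continues run of 'c', length=4
  Position 4 ('b'): new char, reset run to 1
  Position 5 ('a'): new char, reset run to 1
  Position 6 ('c'): new char, reset run to 1
  Position 7 ('b'): new char, reset run to 1
  Position 8 ('a'): new char, reset run to 1
  Position 9 ('b'): new char, reset run to 1
  Position 10 ('b'): continues run of 'b', length=2
  Position 11 ('c'): new char, reset run to 1
  Position 12 ('c'): continues run of 'c', length=2
Longest run: 'c' with length 4

4


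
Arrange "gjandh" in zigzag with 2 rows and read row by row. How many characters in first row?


Zigzag "gjandh" into 2 rows:
Placing characters:
  'g' => row 0
  'j' => row 1
  'a' => row 0
  'n' => row 1
  'd' => row 0
  'h' => row 1
Rows:
  Row 0: "gad"
  Row 1: "jnh"
First row length: 3

3


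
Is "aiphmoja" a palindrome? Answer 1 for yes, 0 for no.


Input: aiphmoja
Reversed: ajomhpia
  Compare pos 0 ('a') with pos 7 ('a'): match
  Compare pos 1 ('i') with pos 6 ('j'): MISMATCH
  Compare pos 2 ('p') with pos 5 ('o'): MISMATCH
  Compare pos 3 ('h') with pos 4 ('m'): MISMATCH
Result: not a palindrome

0


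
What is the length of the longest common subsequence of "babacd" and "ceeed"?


LCS of "babacd" and "ceeed"
DP table:
           c    e    e    e    d
      0    0    0    0    0    0
  b   0    0    0    0    0    0
  a   0    0    0    0    0    0
  b   0    0    0    0    0    0
  a   0    0    0    0    0    0
  c   0    1    1    1    1    1
  d   0    1    1    1    1    2
LCS length = dp[6][5] = 2

2


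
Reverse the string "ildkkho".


Input: ildkkho
Reading characters right to left:
  Position 6: 'o'
  Position 5: 'h'
  Position 4: 'k'
  Position 3: 'k'
  Position 2: 'd'
  Position 1: 'l'
  Position 0: 'i'
Reversed: ohkkdli

ohkkdli


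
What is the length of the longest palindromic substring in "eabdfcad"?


Input: "eabdfcad"
Checking substrings for palindromes:
  No multi-char palindromic substrings found
Longest palindromic substring: "e" with length 1

1


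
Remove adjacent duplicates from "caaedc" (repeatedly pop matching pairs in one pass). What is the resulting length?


Input: caaedc
Stack-based adjacent duplicate removal:
  Read 'c': push. Stack: c
  Read 'a': push. Stack: ca
  Read 'a': matches stack top 'a' => pop. Stack: c
  Read 'e': push. Stack: ce
  Read 'd': push. Stack: ced
  Read 'c': push. Stack: cedc
Final stack: "cedc" (length 4)

4


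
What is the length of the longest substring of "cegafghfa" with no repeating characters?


Input: "cegafghfa"
Sliding window (track last position of each char):
  Position 0 ('c'): window [0,0] length 1 -- new best
  Position 1 ('e'): window [0,1] length 2 -- new best
  Position 2 ('g'): window [0,2] length 3 -- new best
  Position 3 ('a'): window [0,3] length 4 -- new best
  Position 4 ('f'): window [0,4] length 5 -- new best
  Position 5 ('g'): repeat (last at 2), move window start to 3
  Position 5 ('g'): window [3,5] length 3
  Position 6 ('h'): window [3,6] length 4
  Position 7 ('f'): repeat (last at 4), move window start to 5
  Position 7 ('f'): window [5,7] length 3
  Position 8 ('a'): window [5,8] length 4
Longest substring with no repeats: "cegaf" with length 5

5


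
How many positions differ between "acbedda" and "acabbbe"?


Comparing "acbedda" and "acabbbe" position by position:
  Position 0: 'a' vs 'a' => same
  Position 1: 'c' vs 'c' => same
  Position 2: 'b' vs 'a' => DIFFER
  Position 3: 'e' vs 'b' => DIFFER
  Position 4: 'd' vs 'b' => DIFFER
  Position 5: 'd' vs 'b' => DIFFER
  Position 6: 'a' vs 'e' => DIFFER
Positions that differ: 5

5


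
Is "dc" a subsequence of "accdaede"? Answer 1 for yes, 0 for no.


Check if "dc" is a subsequence of "accdaede"
Greedy scan:
  Position 0 ('a'): no match needed
  Position 1 ('c'): no match needed
  Position 2 ('c'): no match needed
  Position 3 ('d'): matches sub[0] = 'd'
  Position 4 ('a'): no match needed
  Position 5 ('e'): no match needed
  Position 6 ('d'): no match needed
  Position 7 ('e'): no match needed
Only matched 1/2 characters => not a subsequence

0


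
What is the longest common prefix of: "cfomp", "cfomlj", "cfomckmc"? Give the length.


Words: cfomp, cfomlj, cfomckmc
  Position 0: all 'c' => match
  Position 1: all 'f' => match
  Position 2: all 'o' => match
  Position 3: all 'm' => match
  Position 4: ('p', 'l', 'c') => mismatch, stop
LCP = "cfom" (length 4)

4


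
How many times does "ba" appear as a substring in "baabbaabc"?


Searching for "ba" in "baabbaabc"
Scanning each position:
  Position 0: "ba" => MATCH
  Position 1: "aa" => no
  Position 2: "ab" => no
  Position 3: "bb" => no
  Position 4: "ba" => MATCH
  Position 5: "aa" => no
  Position 6: "ab" => no
  Position 7: "bc" => no
Total occurrences: 2

2


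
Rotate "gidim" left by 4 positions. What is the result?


Input: "gidim", rotate left by 4
First 4 characters: "gidi"
Remaining characters: "m"
Concatenate remaining + first: "m" + "gidi" = "mgidi"

mgidi


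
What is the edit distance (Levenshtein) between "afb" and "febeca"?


Computing edit distance: "afb" -> "febeca"
DP table:
           f    e    b    e    c    a
      0    1    2    3    4    5    6
  a   1    1    2    3    4    5    5
  f   2    1    2    3    4    5    6
  b   3    2    2    2    3    4    5
Edit distance = dp[3][6] = 5

5


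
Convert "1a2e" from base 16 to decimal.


Input: "1a2e" in base 16
Positional expansion:
  Digit '1' (value 1) x 16^3 = 4096
  Digit 'a' (value 10) x 16^2 = 2560
  Digit '2' (value 2) x 16^1 = 32
  Digit 'e' (value 14) x 16^0 = 14
Sum = 6702

6702


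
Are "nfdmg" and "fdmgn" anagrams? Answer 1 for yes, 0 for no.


Strings: "nfdmg", "fdmgn"
Sorted first:  dfgmn
Sorted second: dfgmn
Sorted forms match => anagrams

1


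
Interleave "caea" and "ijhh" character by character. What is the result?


Interleaving "caea" and "ijhh":
  Position 0: 'c' from first, 'i' from second => "ci"
  Position 1: 'a' from first, 'j' from second => "aj"
  Position 2: 'e' from first, 'h' from second => "eh"
  Position 3: 'a' from first, 'h' from second => "ah"
Result: ciajehah

ciajehah


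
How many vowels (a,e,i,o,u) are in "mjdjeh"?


Input: mjdjeh
Checking each character:
  'm' at position 0: consonant
  'j' at position 1: consonant
  'd' at position 2: consonant
  'j' at position 3: consonant
  'e' at position 4: vowel (running total: 1)
  'h' at position 5: consonant
Total vowels: 1

1


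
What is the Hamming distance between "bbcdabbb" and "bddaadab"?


Comparing "bbcdabbb" and "bddaadab" position by position:
  Position 0: 'b' vs 'b' => same
  Position 1: 'b' vs 'd' => differ
  Position 2: 'c' vs 'd' => differ
  Position 3: 'd' vs 'a' => differ
  Position 4: 'a' vs 'a' => same
  Position 5: 'b' vs 'd' => differ
  Position 6: 'b' vs 'a' => differ
  Position 7: 'b' vs 'b' => same
Total differences (Hamming distance): 5

5


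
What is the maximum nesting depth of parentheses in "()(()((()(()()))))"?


Input: "()(()((()(()()))))"
Tracking depth:
  Position 0 '(': depth becomes 1
  Position 1 ')': depth becomes 0
  Position 2 '(': depth becomes 1
  Position 3 '(': depth becomes 2
  Position 4 ')': depth becomes 1
  Position 5 '(': depth becomes 2
  Position 6 '(': depth becomes 3
  Position 7 '(': depth becomes 4
  Position 8 ')': depth becomes 3
  Position 9 '(': depth becomes 4
  Position 10 '(': depth becomes 5
  Position 11 ')': depth becomes 4
  Position 12 '(': depth becomes 5
  Position 13 ')': depth becomes 4
  Position 14 ')': depth becomes 3
  Position 15 ')': depth becomes 2
  Position 16 ')': depth becomes 1
  Position 17 ')': depth becomes 0
Maximum depth reached: 5

5


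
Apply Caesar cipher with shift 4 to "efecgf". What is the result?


Caesar cipher: shift "efecgf" by 4
  'e' (pos 4) + 4 = pos 8 = 'i'
  'f' (pos 5) + 4 = pos 9 = 'j'
  'e' (pos 4) + 4 = pos 8 = 'i'
  'c' (pos 2) + 4 = pos 6 = 'g'
  'g' (pos 6) + 4 = pos 10 = 'k'
  'f' (pos 5) + 4 = pos 9 = 'j'
Result: ijigkj

ijigkj


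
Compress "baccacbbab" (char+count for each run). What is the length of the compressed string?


Input: baccacbbab
Runs:
  'b' x 1 => "b1"
  'a' x 1 => "a1"
  'c' x 2 => "c2"
  'a' x 1 => "a1"
  'c' x 1 => "c1"
  'b' x 2 => "b2"
  'a' x 1 => "a1"
  'b' x 1 => "b1"
Compressed: "b1a1c2a1c1b2a1b1"
Compressed length: 16

16


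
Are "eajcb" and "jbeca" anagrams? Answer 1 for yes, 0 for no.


Strings: "eajcb", "jbeca"
Sorted first:  abcej
Sorted second: abcej
Sorted forms match => anagrams

1


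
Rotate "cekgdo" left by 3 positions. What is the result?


Input: "cekgdo", rotate left by 3
First 3 characters: "cek"
Remaining characters: "gdo"
Concatenate remaining + first: "gdo" + "cek" = "gdocek"

gdocek


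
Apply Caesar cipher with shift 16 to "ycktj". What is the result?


Caesar cipher: shift "ycktj" by 16
  'y' (pos 24) + 16 = pos 14 = 'o'
  'c' (pos 2) + 16 = pos 18 = 's'
  'k' (pos 10) + 16 = pos 0 = 'a'
  't' (pos 19) + 16 = pos 9 = 'j'
  'j' (pos 9) + 16 = pos 25 = 'z'
Result: osajz

osajz


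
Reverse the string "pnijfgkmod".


Input: pnijfgkmod
Reading characters right to left:
  Position 9: 'd'
  Position 8: 'o'
  Position 7: 'm'
  Position 6: 'k'
  Position 5: 'g'
  Position 4: 'f'
  Position 3: 'j'
  Position 2: 'i'
  Position 1: 'n'
  Position 0: 'p'
Reversed: domkgfjinp

domkgfjinp


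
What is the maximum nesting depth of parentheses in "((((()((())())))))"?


Input: "((((()((())())))))"
Tracking depth:
  Position 0 '(': depth becomes 1
  Position 1 '(': depth becomes 2
  Position 2 '(': depth becomes 3
  Position 3 '(': depth becomes 4
  Position 4 '(': depth becomes 5
  Position 5 ')': depth becomes 4
  Position 6 '(': depth becomes 5
  Position 7 '(': depth becomes 6
  Position 8 '(': depth becomes 7
  Position 9 ')': depth becomes 6
  Position 10 ')': depth becomes 5
  Position 11 '(': depth becomes 6
  Position 12 ')': depth becomes 5
  Position 13 ')': depth becomes 4
  Position 14 ')': depth becomes 3
  Position 15 ')': depth becomes 2
  Position 16 ')': depth becomes 1
  Position 17 ')': depth becomes 0
Maximum depth reached: 7

7


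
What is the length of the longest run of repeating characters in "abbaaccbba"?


Input: "abbaaccbba"
Scanning for longest run:
  Position 1 ('b'): new char, reset run to 1
  Position 2 ('b'): continues run of 'b', length=2
  Position 3 ('a'): new char, reset run to 1
  Position 4 ('a'): continues run of 'a', length=2
  Position 5 ('c'): new char, reset run to 1
  Position 6 ('c'): continues run of 'c', length=2
  Position 7 ('b'): new char, reset run to 1
  Position 8 ('b'): continues run of 'b', length=2
  Position 9 ('a'): new char, reset run to 1
Longest run: 'b' with length 2

2


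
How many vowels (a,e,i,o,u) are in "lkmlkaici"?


Input: lkmlkaici
Checking each character:
  'l' at position 0: consonant
  'k' at position 1: consonant
  'm' at position 2: consonant
  'l' at position 3: consonant
  'k' at position 4: consonant
  'a' at position 5: vowel (running total: 1)
  'i' at position 6: vowel (running total: 2)
  'c' at position 7: consonant
  'i' at position 8: vowel (running total: 3)
Total vowels: 3

3


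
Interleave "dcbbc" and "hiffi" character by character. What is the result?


Interleaving "dcbbc" and "hiffi":
  Position 0: 'd' from first, 'h' from second => "dh"
  Position 1: 'c' from first, 'i' from second => "ci"
  Position 2: 'b' from first, 'f' from second => "bf"
  Position 3: 'b' from first, 'f' from second => "bf"
  Position 4: 'c' from first, 'i' from second => "ci"
Result: dhcibfbfci

dhcibfbfci


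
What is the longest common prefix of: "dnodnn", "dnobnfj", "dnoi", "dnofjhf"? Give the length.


Words: dnodnn, dnobnfj, dnoi, dnofjhf
  Position 0: all 'd' => match
  Position 1: all 'n' => match
  Position 2: all 'o' => match
  Position 3: ('d', 'b', 'i', 'f') => mismatch, stop
LCP = "dno" (length 3)

3


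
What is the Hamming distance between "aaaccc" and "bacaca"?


Comparing "aaaccc" and "bacaca" position by position:
  Position 0: 'a' vs 'b' => differ
  Position 1: 'a' vs 'a' => same
  Position 2: 'a' vs 'c' => differ
  Position 3: 'c' vs 'a' => differ
  Position 4: 'c' vs 'c' => same
  Position 5: 'c' vs 'a' => differ
Total differences (Hamming distance): 4

4


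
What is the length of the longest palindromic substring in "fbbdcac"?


Input: "fbbdcac"
Checking substrings for palindromes:
  [4:7] "cac" (len 3) => palindrome
  [1:3] "bb" (len 2) => palindrome
Longest palindromic substring: "cac" with length 3

3


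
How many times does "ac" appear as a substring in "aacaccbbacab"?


Searching for "ac" in "aacaccbbacab"
Scanning each position:
  Position 0: "aa" => no
  Position 1: "ac" => MATCH
  Position 2: "ca" => no
  Position 3: "ac" => MATCH
  Position 4: "cc" => no
  Position 5: "cb" => no
  Position 6: "bb" => no
  Position 7: "ba" => no
  Position 8: "ac" => MATCH
  Position 9: "ca" => no
  Position 10: "ab" => no
Total occurrences: 3

3


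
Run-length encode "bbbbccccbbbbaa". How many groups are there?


Input: bbbbccccbbbbaa
Scanning for consecutive runs:
  Group 1: 'b' x 4 (positions 0-3)
  Group 2: 'c' x 4 (positions 4-7)
  Group 3: 'b' x 4 (positions 8-11)
  Group 4: 'a' x 2 (positions 12-13)
Total groups: 4

4


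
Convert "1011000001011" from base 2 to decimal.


Input: "1011000001011" in base 2
Positional expansion:
  Digit '1' (value 1) x 2^12 = 4096
  Digit '0' (value 0) x 2^11 = 0
  Digit '1' (value 1) x 2^10 = 1024
  Digit '1' (value 1) x 2^9 = 512
  Digit '0' (value 0) x 2^8 = 0
  Digit '0' (value 0) x 2^7 = 0
  Digit '0' (value 0) x 2^6 = 0
  Digit '0' (value 0) x 2^5 = 0
  Digit '0' (value 0) x 2^4 = 0
  Digit '1' (value 1) x 2^3 = 8
  Digit '0' (value 0) x 2^2 = 0
  Digit '1' (value 1) x 2^1 = 2
  Digit '1' (value 1) x 2^0 = 1
Sum = 5643

5643


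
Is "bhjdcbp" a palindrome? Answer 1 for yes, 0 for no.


Input: bhjdcbp
Reversed: pbcdjhb
  Compare pos 0 ('b') with pos 6 ('p'): MISMATCH
  Compare pos 1 ('h') with pos 5 ('b'): MISMATCH
  Compare pos 2 ('j') with pos 4 ('c'): MISMATCH
Result: not a palindrome

0


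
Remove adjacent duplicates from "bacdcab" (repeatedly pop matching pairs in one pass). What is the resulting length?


Input: bacdcab
Stack-based adjacent duplicate removal:
  Read 'b': push. Stack: b
  Read 'a': push. Stack: ba
  Read 'c': push. Stack: bac
  Read 'd': push. Stack: bacd
  Read 'c': push. Stack: bacdc
  Read 'a': push. Stack: bacdca
  Read 'b': push. Stack: bacdcab
Final stack: "bacdcab" (length 7)

7


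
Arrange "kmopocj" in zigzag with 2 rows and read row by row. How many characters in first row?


Zigzag "kmopocj" into 2 rows:
Placing characters:
  'k' => row 0
  'm' => row 1
  'o' => row 0
  'p' => row 1
  'o' => row 0
  'c' => row 1
  'j' => row 0
Rows:
  Row 0: "kooj"
  Row 1: "mpc"
First row length: 4

4


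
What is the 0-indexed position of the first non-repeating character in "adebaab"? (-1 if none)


Input: adebaab
Character frequencies:
  'a': 3
  'b': 2
  'd': 1
  'e': 1
Scanning left to right for freq == 1:
  Position 0 ('a'): freq=3, skip
  Position 1 ('d'): unique! => answer = 1

1


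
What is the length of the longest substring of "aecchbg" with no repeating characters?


Input: "aecchbg"
Sliding window (track last position of each char):
  Position 0 ('a'): window [0,0] length 1 -- new best
  Position 1 ('e'): window [0,1] length 2 -- new best
  Position 2 ('c'): window [0,2] length 3 -- new best
  Position 3 ('c'): repeat (last at 2), move window start to 3
  Position 3 ('c'): window [3,3] length 1
  Position 4 ('h'): window [3,4] length 2
  Position 5 ('b'): window [3,5] length 3
  Position 6 ('g'): window [3,6] length 4 -- new best
Longest substring with no repeats: "chbg" with length 4

4


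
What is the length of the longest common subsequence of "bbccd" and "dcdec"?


LCS of "bbccd" and "dcdec"
DP table:
           d    c    d    e    c
      0    0    0    0    0    0
  b   0    0    0    0    0    0
  b   0    0    0    0    0    0
  c   0    0    1    1    1    1
  c   0    0    1    1    1    2
  d   0    1    1    2    2    2
LCS length = dp[5][5] = 2

2


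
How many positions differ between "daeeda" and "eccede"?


Comparing "daeeda" and "eccede" position by position:
  Position 0: 'd' vs 'e' => DIFFER
  Position 1: 'a' vs 'c' => DIFFER
  Position 2: 'e' vs 'c' => DIFFER
  Position 3: 'e' vs 'e' => same
  Position 4: 'd' vs 'd' => same
  Position 5: 'a' vs 'e' => DIFFER
Positions that differ: 4

4


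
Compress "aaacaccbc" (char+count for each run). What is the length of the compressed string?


Input: aaacaccbc
Runs:
  'a' x 3 => "a3"
  'c' x 1 => "c1"
  'a' x 1 => "a1"
  'c' x 2 => "c2"
  'b' x 1 => "b1"
  'c' x 1 => "c1"
Compressed: "a3c1a1c2b1c1"
Compressed length: 12

12


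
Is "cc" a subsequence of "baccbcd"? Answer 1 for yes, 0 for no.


Check if "cc" is a subsequence of "baccbcd"
Greedy scan:
  Position 0 ('b'): no match needed
  Position 1 ('a'): no match needed
  Position 2 ('c'): matches sub[0] = 'c'
  Position 3 ('c'): matches sub[1] = 'c'
  Position 4 ('b'): no match needed
  Position 5 ('c'): no match needed
  Position 6 ('d'): no match needed
All 2 characters matched => is a subsequence

1


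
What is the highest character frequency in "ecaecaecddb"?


Input: ecaecaecddb
Character counts:
  'a': 2
  'b': 1
  'c': 3
  'd': 2
  'e': 3
Maximum frequency: 3

3


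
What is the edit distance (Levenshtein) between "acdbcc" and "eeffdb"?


Computing edit distance: "acdbcc" -> "eeffdb"
DP table:
           e    e    f    f    d    b
      0    1    2    3    4    5    6
  a   1    1    2    3    4    5    6
  c   2    2    2    3    4    5    6
  d   3    3    3    3    4    4    5
  b   4    4    4    4    4    5    4
  c   5    5    5    5    5    5    5
  c   6    6    6    6    6    6    6
Edit distance = dp[6][6] = 6

6


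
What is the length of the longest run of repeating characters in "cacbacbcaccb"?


Input: "cacbacbcaccb"
Scanning for longest run:
  Position 1 ('a'): new char, reset run to 1
  Position 2 ('c'): new char, reset run to 1
  Position 3 ('b'): new char, reset run to 1
  Position 4 ('a'): new char, reset run to 1
  Position 5 ('c'): new char, reset run to 1
  Position 6 ('b'): new char, reset run to 1
  Position 7 ('c'): new char, reset run to 1
  Position 8 ('a'): new char, reset run to 1
  Position 9 ('c'): new char, reset run to 1
  Position 10 ('c'): continues run of 'c', length=2
  Position 11 ('b'): new char, reset run to 1
Longest run: 'c' with length 2

2


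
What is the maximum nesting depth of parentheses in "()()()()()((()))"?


Input: "()()()()()((()))"
Tracking depth:
  Position 0 '(': depth becomes 1
  Position 1 ')': depth becomes 0
  Position 2 '(': depth becomes 1
  Position 3 ')': depth becomes 0
  Position 4 '(': depth becomes 1
  Position 5 ')': depth becomes 0
  Position 6 '(': depth becomes 1
  Position 7 ')': depth becomes 0
  Position 8 '(': depth becomes 1
  Position 9 ')': depth becomes 0
  Position 10 '(': depth becomes 1
  Position 11 '(': depth becomes 2
  Position 12 '(': depth becomes 3
  Position 13 ')': depth becomes 2
  Position 14 ')': depth becomes 1
  Position 15 ')': depth becomes 0
Maximum depth reached: 3

3


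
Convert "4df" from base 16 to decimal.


Input: "4df" in base 16
Positional expansion:
  Digit '4' (value 4) x 16^2 = 1024
  Digit 'd' (value 13) x 16^1 = 208
  Digit 'f' (value 15) x 16^0 = 15
Sum = 1247

1247


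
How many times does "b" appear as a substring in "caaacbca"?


Searching for "b" in "caaacbca"
Scanning each position:
  Position 0: "c" => no
  Position 1: "a" => no
  Position 2: "a" => no
  Position 3: "a" => no
  Position 4: "c" => no
  Position 5: "b" => MATCH
  Position 6: "c" => no
  Position 7: "a" => no
Total occurrences: 1

1


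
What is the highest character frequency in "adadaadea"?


Input: adadaadea
Character counts:
  'a': 5
  'd': 3
  'e': 1
Maximum frequency: 5

5


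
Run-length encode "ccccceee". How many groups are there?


Input: ccccceee
Scanning for consecutive runs:
  Group 1: 'c' x 5 (positions 0-4)
  Group 2: 'e' x 3 (positions 5-7)
Total groups: 2

2


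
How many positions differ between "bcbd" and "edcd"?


Comparing "bcbd" and "edcd" position by position:
  Position 0: 'b' vs 'e' => DIFFER
  Position 1: 'c' vs 'd' => DIFFER
  Position 2: 'b' vs 'c' => DIFFER
  Position 3: 'd' vs 'd' => same
Positions that differ: 3

3


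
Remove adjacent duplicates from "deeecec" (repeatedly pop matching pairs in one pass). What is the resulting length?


Input: deeecec
Stack-based adjacent duplicate removal:
  Read 'd': push. Stack: d
  Read 'e': push. Stack: de
  Read 'e': matches stack top 'e' => pop. Stack: d
  Read 'e': push. Stack: de
  Read 'c': push. Stack: dec
  Read 'e': push. Stack: dece
  Read 'c': push. Stack: decec
Final stack: "decec" (length 5)

5


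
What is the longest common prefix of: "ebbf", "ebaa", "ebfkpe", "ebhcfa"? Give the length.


Words: ebbf, ebaa, ebfkpe, ebhcfa
  Position 0: all 'e' => match
  Position 1: all 'b' => match
  Position 2: ('b', 'a', 'f', 'h') => mismatch, stop
LCP = "eb" (length 2)

2


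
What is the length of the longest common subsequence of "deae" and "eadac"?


LCS of "deae" and "eadac"
DP table:
           e    a    d    a    c
      0    0    0    0    0    0
  d   0    0    0    1    1    1
  e   0    1    1    1    1    1
  a   0    1    2    2    2    2
  e   0    1    2    2    2    2
LCS length = dp[4][5] = 2

2


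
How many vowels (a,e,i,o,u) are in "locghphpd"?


Input: locghphpd
Checking each character:
  'l' at position 0: consonant
  'o' at position 1: vowel (running total: 1)
  'c' at position 2: consonant
  'g' at position 3: consonant
  'h' at position 4: consonant
  'p' at position 5: consonant
  'h' at position 6: consonant
  'p' at position 7: consonant
  'd' at position 8: consonant
Total vowels: 1

1


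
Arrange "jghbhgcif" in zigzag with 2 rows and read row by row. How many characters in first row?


Zigzag "jghbhgcif" into 2 rows:
Placing characters:
  'j' => row 0
  'g' => row 1
  'h' => row 0
  'b' => row 1
  'h' => row 0
  'g' => row 1
  'c' => row 0
  'i' => row 1
  'f' => row 0
Rows:
  Row 0: "jhhcf"
  Row 1: "gbgi"
First row length: 5

5


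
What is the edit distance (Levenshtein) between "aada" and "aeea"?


Computing edit distance: "aada" -> "aeea"
DP table:
           a    e    e    a
      0    1    2    3    4
  a   1    0    1    2    3
  a   2    1    1    2    2
  d   3    2    2    2    3
  a   4    3    3    3    2
Edit distance = dp[4][4] = 2

2


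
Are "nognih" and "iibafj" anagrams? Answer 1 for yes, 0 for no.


Strings: "nognih", "iibafj"
Sorted first:  ghinno
Sorted second: abfiij
Differ at position 0: 'g' vs 'a' => not anagrams

0


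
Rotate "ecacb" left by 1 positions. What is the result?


Input: "ecacb", rotate left by 1
First 1 characters: "e"
Remaining characters: "cacb"
Concatenate remaining + first: "cacb" + "e" = "cacbe"

cacbe


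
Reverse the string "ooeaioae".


Input: ooeaioae
Reading characters right to left:
  Position 7: 'e'
  Position 6: 'a'
  Position 5: 'o'
  Position 4: 'i'
  Position 3: 'a'
  Position 2: 'e'
  Position 1: 'o'
  Position 0: 'o'
Reversed: eaoiaeoo

eaoiaeoo


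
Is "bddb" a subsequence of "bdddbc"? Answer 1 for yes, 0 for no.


Check if "bddb" is a subsequence of "bdddbc"
Greedy scan:
  Position 0 ('b'): matches sub[0] = 'b'
  Position 1 ('d'): matches sub[1] = 'd'
  Position 2 ('d'): matches sub[2] = 'd'
  Position 3 ('d'): no match needed
  Position 4 ('b'): matches sub[3] = 'b'
  Position 5 ('c'): no match needed
All 4 characters matched => is a subsequence

1


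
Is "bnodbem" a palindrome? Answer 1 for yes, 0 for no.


Input: bnodbem
Reversed: mebdonb
  Compare pos 0 ('b') with pos 6 ('m'): MISMATCH
  Compare pos 1 ('n') with pos 5 ('e'): MISMATCH
  Compare pos 2 ('o') with pos 4 ('b'): MISMATCH
Result: not a palindrome

0


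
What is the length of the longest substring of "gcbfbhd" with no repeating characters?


Input: "gcbfbhd"
Sliding window (track last position of each char):
  Position 0 ('g'): window [0,0] length 1 -- new best
  Position 1 ('c'): window [0,1] length 2 -- new best
  Position 2 ('b'): window [0,2] length 3 -- new best
  Position 3 ('f'): window [0,3] length 4 -- new best
  Position 4 ('b'): repeat (last at 2), move window start to 3
  Position 4 ('b'): window [3,4] length 2
  Position 5 ('h'): window [3,5] length 3
  Position 6 ('d'): window [3,6] length 4
Longest substring with no repeats: "gcbf" with length 4

4


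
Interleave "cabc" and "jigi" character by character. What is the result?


Interleaving "cabc" and "jigi":
  Position 0: 'c' from first, 'j' from second => "cj"
  Position 1: 'a' from first, 'i' from second => "ai"
  Position 2: 'b' from first, 'g' from second => "bg"
  Position 3: 'c' from first, 'i' from second => "ci"
Result: cjaibgci

cjaibgci


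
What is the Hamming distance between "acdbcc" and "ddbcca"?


Comparing "acdbcc" and "ddbcca" position by position:
  Position 0: 'a' vs 'd' => differ
  Position 1: 'c' vs 'd' => differ
  Position 2: 'd' vs 'b' => differ
  Position 3: 'b' vs 'c' => differ
  Position 4: 'c' vs 'c' => same
  Position 5: 'c' vs 'a' => differ
Total differences (Hamming distance): 5

5


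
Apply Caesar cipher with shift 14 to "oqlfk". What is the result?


Caesar cipher: shift "oqlfk" by 14
  'o' (pos 14) + 14 = pos 2 = 'c'
  'q' (pos 16) + 14 = pos 4 = 'e'
  'l' (pos 11) + 14 = pos 25 = 'z'
  'f' (pos 5) + 14 = pos 19 = 't'
  'k' (pos 10) + 14 = pos 24 = 'y'
Result: cezty

cezty


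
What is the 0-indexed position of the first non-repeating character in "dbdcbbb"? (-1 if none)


Input: dbdcbbb
Character frequencies:
  'b': 4
  'c': 1
  'd': 2
Scanning left to right for freq == 1:
  Position 0 ('d'): freq=2, skip
  Position 1 ('b'): freq=4, skip
  Position 2 ('d'): freq=2, skip
  Position 3 ('c'): unique! => answer = 3

3


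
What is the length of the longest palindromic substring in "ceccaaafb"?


Input: "ceccaaafb"
Checking substrings for palindromes:
  [0:3] "cec" (len 3) => palindrome
  [4:7] "aaa" (len 3) => palindrome
  [2:4] "cc" (len 2) => palindrome
  [4:6] "aa" (len 2) => palindrome
  [5:7] "aa" (len 2) => palindrome
Longest palindromic substring: "cec" with length 3

3


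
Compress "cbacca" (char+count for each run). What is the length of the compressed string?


Input: cbacca
Runs:
  'c' x 1 => "c1"
  'b' x 1 => "b1"
  'a' x 1 => "a1"
  'c' x 2 => "c2"
  'a' x 1 => "a1"
Compressed: "c1b1a1c2a1"
Compressed length: 10

10


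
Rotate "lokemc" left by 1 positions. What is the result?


Input: "lokemc", rotate left by 1
First 1 characters: "l"
Remaining characters: "okemc"
Concatenate remaining + first: "okemc" + "l" = "okemcl"

okemcl


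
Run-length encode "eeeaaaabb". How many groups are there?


Input: eeeaaaabb
Scanning for consecutive runs:
  Group 1: 'e' x 3 (positions 0-2)
  Group 2: 'a' x 4 (positions 3-6)
  Group 3: 'b' x 2 (positions 7-8)
Total groups: 3

3


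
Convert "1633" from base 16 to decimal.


Input: "1633" in base 16
Positional expansion:
  Digit '1' (value 1) x 16^3 = 4096
  Digit '6' (value 6) x 16^2 = 1536
  Digit '3' (value 3) x 16^1 = 48
  Digit '3' (value 3) x 16^0 = 3
Sum = 5683

5683


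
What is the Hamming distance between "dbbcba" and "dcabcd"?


Comparing "dbbcba" and "dcabcd" position by position:
  Position 0: 'd' vs 'd' => same
  Position 1: 'b' vs 'c' => differ
  Position 2: 'b' vs 'a' => differ
  Position 3: 'c' vs 'b' => differ
  Position 4: 'b' vs 'c' => differ
  Position 5: 'a' vs 'd' => differ
Total differences (Hamming distance): 5

5


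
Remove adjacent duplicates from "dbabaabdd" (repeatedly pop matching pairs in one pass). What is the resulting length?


Input: dbabaabdd
Stack-based adjacent duplicate removal:
  Read 'd': push. Stack: d
  Read 'b': push. Stack: db
  Read 'a': push. Stack: dba
  Read 'b': push. Stack: dbab
  Read 'a': push. Stack: dbaba
  Read 'a': matches stack top 'a' => pop. Stack: dbab
  Read 'b': matches stack top 'b' => pop. Stack: dba
  Read 'd': push. Stack: dbad
  Read 'd': matches stack top 'd' => pop. Stack: dba
Final stack: "dba" (length 3)

3


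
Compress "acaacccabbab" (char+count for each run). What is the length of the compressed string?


Input: acaacccabbab
Runs:
  'a' x 1 => "a1"
  'c' x 1 => "c1"
  'a' x 2 => "a2"
  'c' x 3 => "c3"
  'a' x 1 => "a1"
  'b' x 2 => "b2"
  'a' x 1 => "a1"
  'b' x 1 => "b1"
Compressed: "a1c1a2c3a1b2a1b1"
Compressed length: 16

16


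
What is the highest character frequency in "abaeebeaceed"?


Input: abaeebeaceed
Character counts:
  'a': 3
  'b': 2
  'c': 1
  'd': 1
  'e': 5
Maximum frequency: 5

5


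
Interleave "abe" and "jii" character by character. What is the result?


Interleaving "abe" and "jii":
  Position 0: 'a' from first, 'j' from second => "aj"
  Position 1: 'b' from first, 'i' from second => "bi"
  Position 2: 'e' from first, 'i' from second => "ei"
Result: ajbiei

ajbiei


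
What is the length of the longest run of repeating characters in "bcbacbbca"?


Input: "bcbacbbca"
Scanning for longest run:
  Position 1 ('c'): new char, reset run to 1
  Position 2 ('b'): new char, reset run to 1
  Position 3 ('a'): new char, reset run to 1
  Position 4 ('c'): new char, reset run to 1
  Position 5 ('b'): new char, reset run to 1
  Position 6 ('b'): continues run of 'b', length=2
  Position 7 ('c'): new char, reset run to 1
  Position 8 ('a'): new char, reset run to 1
Longest run: 'b' with length 2

2


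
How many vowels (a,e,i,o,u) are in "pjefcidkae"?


Input: pjefcidkae
Checking each character:
  'p' at position 0: consonant
  'j' at position 1: consonant
  'e' at position 2: vowel (running total: 1)
  'f' at position 3: consonant
  'c' at position 4: consonant
  'i' at position 5: vowel (running total: 2)
  'd' at position 6: consonant
  'k' at position 7: consonant
  'a' at position 8: vowel (running total: 3)
  'e' at position 9: vowel (running total: 4)
Total vowels: 4

4


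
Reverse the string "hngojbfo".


Input: hngojbfo
Reading characters right to left:
  Position 7: 'o'
  Position 6: 'f'
  Position 5: 'b'
  Position 4: 'j'
  Position 3: 'o'
  Position 2: 'g'
  Position 1: 'n'
  Position 0: 'h'
Reversed: ofbjognh

ofbjognh


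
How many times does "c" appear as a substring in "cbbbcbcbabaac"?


Searching for "c" in "cbbbcbcbabaac"
Scanning each position:
  Position 0: "c" => MATCH
  Position 1: "b" => no
  Position 2: "b" => no
  Position 3: "b" => no
  Position 4: "c" => MATCH
  Position 5: "b" => no
  Position 6: "c" => MATCH
  Position 7: "b" => no
  Position 8: "a" => no
  Position 9: "b" => no
  Position 10: "a" => no
  Position 11: "a" => no
  Position 12: "c" => MATCH
Total occurrences: 4

4


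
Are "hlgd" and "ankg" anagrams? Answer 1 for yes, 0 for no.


Strings: "hlgd", "ankg"
Sorted first:  dghl
Sorted second: agkn
Differ at position 0: 'd' vs 'a' => not anagrams

0


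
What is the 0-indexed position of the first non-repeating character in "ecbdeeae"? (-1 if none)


Input: ecbdeeae
Character frequencies:
  'a': 1
  'b': 1
  'c': 1
  'd': 1
  'e': 4
Scanning left to right for freq == 1:
  Position 0 ('e'): freq=4, skip
  Position 1 ('c'): unique! => answer = 1

1


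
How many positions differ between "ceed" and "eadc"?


Comparing "ceed" and "eadc" position by position:
  Position 0: 'c' vs 'e' => DIFFER
  Position 1: 'e' vs 'a' => DIFFER
  Position 2: 'e' vs 'd' => DIFFER
  Position 3: 'd' vs 'c' => DIFFER
Positions that differ: 4

4


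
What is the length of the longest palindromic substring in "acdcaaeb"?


Input: "acdcaaeb"
Checking substrings for palindromes:
  [0:5] "acdca" (len 5) => palindrome
  [1:4] "cdc" (len 3) => palindrome
  [4:6] "aa" (len 2) => palindrome
Longest palindromic substring: "acdca" with length 5

5


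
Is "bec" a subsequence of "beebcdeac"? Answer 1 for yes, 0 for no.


Check if "bec" is a subsequence of "beebcdeac"
Greedy scan:
  Position 0 ('b'): matches sub[0] = 'b'
  Position 1 ('e'): matches sub[1] = 'e'
  Position 2 ('e'): no match needed
  Position 3 ('b'): no match needed
  Position 4 ('c'): matches sub[2] = 'c'
  Position 5 ('d'): no match needed
  Position 6 ('e'): no match needed
  Position 7 ('a'): no match needed
  Position 8 ('c'): no match needed
All 3 characters matched => is a subsequence

1


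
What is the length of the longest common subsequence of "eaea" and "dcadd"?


LCS of "eaea" and "dcadd"
DP table:
           d    c    a    d    d
      0    0    0    0    0    0
  e   0    0    0    0    0    0
  a   0    0    0    1    1    1
  e   0    0    0    1    1    1
  a   0    0    0    1    1    1
LCS length = dp[4][5] = 1

1


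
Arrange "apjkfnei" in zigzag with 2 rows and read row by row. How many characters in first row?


Zigzag "apjkfnei" into 2 rows:
Placing characters:
  'a' => row 0
  'p' => row 1
  'j' => row 0
  'k' => row 1
  'f' => row 0
  'n' => row 1
  'e' => row 0
  'i' => row 1
Rows:
  Row 0: "ajfe"
  Row 1: "pkni"
First row length: 4

4


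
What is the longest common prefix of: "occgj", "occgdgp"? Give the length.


Words: occgj, occgdgp
  Position 0: all 'o' => match
  Position 1: all 'c' => match
  Position 2: all 'c' => match
  Position 3: all 'g' => match
  Position 4: ('j', 'd') => mismatch, stop
LCP = "occg" (length 4)

4


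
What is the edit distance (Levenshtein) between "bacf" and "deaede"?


Computing edit distance: "bacf" -> "deaede"
DP table:
           d    e    a    e    d    e
      0    1    2    3    4    5    6
  b   1    1    2    3    4    5    6
  a   2    2    2    2    3    4    5
  c   3    3    3    3    3    4    5
  f   4    4    4    4    4    4    5
Edit distance = dp[4][6] = 5

5


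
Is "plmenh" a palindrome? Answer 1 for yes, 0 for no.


Input: plmenh
Reversed: hnemlp
  Compare pos 0 ('p') with pos 5 ('h'): MISMATCH
  Compare pos 1 ('l') with pos 4 ('n'): MISMATCH
  Compare pos 2 ('m') with pos 3 ('e'): MISMATCH
Result: not a palindrome

0


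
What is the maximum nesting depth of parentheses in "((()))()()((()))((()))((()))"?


Input: "((()))()()((()))((()))((()))"
Tracking depth:
  Position 0 '(': depth becomes 1
  Position 1 '(': depth becomes 2
  Position 2 '(': depth becomes 3
  Position 3 ')': depth becomes 2
  Position 4 ')': depth becomes 1
  Position 5 ')': depth becomes 0
  Position 6 '(': depth becomes 1
  Position 7 ')': depth becomes 0
  Position 8 '(': depth becomes 1
  Position 9 ')': depth becomes 0
  Position 10 '(': depth becomes 1
  Position 11 '(': depth becomes 2
  Position 12 '(': depth becomes 3
  Position 13 ')': depth becomes 2
  Position 14 ')': depth becomes 1
  Position 15 ')': depth becomes 0
  Position 16 '(': depth becomes 1
  Position 17 '(': depth becomes 2
  Position 18 '(': depth becomes 3
  Position 19 ')': depth becomes 2
  Position 20 ')': depth becomes 1
  Position 21 ')': depth becomes 0
  Position 22 '(': depth becomes 1
  Position 23 '(': depth becomes 2
  Position 24 '(': depth becomes 3
  Position 25 ')': depth becomes 2
  Position 26 ')': depth becomes 1
  Position 27 ')': depth becomes 0
Maximum depth reached: 3

3


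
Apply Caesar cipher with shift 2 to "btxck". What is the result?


Caesar cipher: shift "btxck" by 2
  'b' (pos 1) + 2 = pos 3 = 'd'
  't' (pos 19) + 2 = pos 21 = 'v'
  'x' (pos 23) + 2 = pos 25 = 'z'
  'c' (pos 2) + 2 = pos 4 = 'e'
  'k' (pos 10) + 2 = pos 12 = 'm'
Result: dvzem

dvzem


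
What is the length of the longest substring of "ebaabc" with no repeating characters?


Input: "ebaabc"
Sliding window (track last position of each char):
  Position 0 ('e'): window [0,0] length 1 -- new best
  Position 1 ('b'): window [0,1] length 2 -- new best
  Position 2 ('a'): window [0,2] length 3 -- new best
  Position 3 ('a'): repeat (last at 2), move window start to 3
  Position 3 ('a'): window [3,3] length 1
  Position 4 ('b'): window [3,4] length 2
  Position 5 ('c'): window [3,5] length 3
Longest substring with no repeats: "eba" with length 3

3


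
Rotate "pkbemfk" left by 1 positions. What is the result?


Input: "pkbemfk", rotate left by 1
First 1 characters: "p"
Remaining characters: "kbemfk"
Concatenate remaining + first: "kbemfk" + "p" = "kbemfkp"

kbemfkp


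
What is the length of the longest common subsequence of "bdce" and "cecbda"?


LCS of "bdce" and "cecbda"
DP table:
           c    e    c    b    d    a
      0    0    0    0    0    0    0
  b   0    0    0    0    1    1    1
  d   0    0    0    0    1    2    2
  c   0    1    1    1    1    2    2
  e   0    1    2    2    2    2    2
LCS length = dp[4][6] = 2

2


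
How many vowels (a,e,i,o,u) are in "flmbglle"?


Input: flmbglle
Checking each character:
  'f' at position 0: consonant
  'l' at position 1: consonant
  'm' at position 2: consonant
  'b' at position 3: consonant
  'g' at position 4: consonant
  'l' at position 5: consonant
  'l' at position 6: consonant
  'e' at position 7: vowel (running total: 1)
Total vowels: 1

1


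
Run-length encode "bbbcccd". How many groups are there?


Input: bbbcccd
Scanning for consecutive runs:
  Group 1: 'b' x 3 (positions 0-2)
  Group 2: 'c' x 3 (positions 3-5)
  Group 3: 'd' x 1 (positions 6-6)
Total groups: 3

3


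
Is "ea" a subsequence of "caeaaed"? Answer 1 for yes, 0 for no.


Check if "ea" is a subsequence of "caeaaed"
Greedy scan:
  Position 0 ('c'): no match needed
  Position 1 ('a'): no match needed
  Position 2 ('e'): matches sub[0] = 'e'
  Position 3 ('a'): matches sub[1] = 'a'
  Position 4 ('a'): no match needed
  Position 5 ('e'): no match needed
  Position 6 ('d'): no match needed
All 2 characters matched => is a subsequence

1


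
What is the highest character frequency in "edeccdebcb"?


Input: edeccdebcb
Character counts:
  'b': 2
  'c': 3
  'd': 2
  'e': 3
Maximum frequency: 3

3


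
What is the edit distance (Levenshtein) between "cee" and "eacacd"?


Computing edit distance: "cee" -> "eacacd"
DP table:
           e    a    c    a    c    d
      0    1    2    3    4    5    6
  c   1    1    2    2    3    4    5
  e   2    1    2    3    3    4    5
  e   3    2    2    3    4    4    5
Edit distance = dp[3][6] = 5

5


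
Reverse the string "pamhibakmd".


Input: pamhibakmd
Reading characters right to left:
  Position 9: 'd'
  Position 8: 'm'
  Position 7: 'k'
  Position 6: 'a'
  Position 5: 'b'
  Position 4: 'i'
  Position 3: 'h'
  Position 2: 'm'
  Position 1: 'a'
  Position 0: 'p'
Reversed: dmkabihmap

dmkabihmap


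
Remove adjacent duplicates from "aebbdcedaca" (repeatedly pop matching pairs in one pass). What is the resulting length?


Input: aebbdcedaca
Stack-based adjacent duplicate removal:
  Read 'a': push. Stack: a
  Read 'e': push. Stack: ae
  Read 'b': push. Stack: aeb
  Read 'b': matches stack top 'b' => pop. Stack: ae
  Read 'd': push. Stack: aed
  Read 'c': push. Stack: aedc
  Read 'e': push. Stack: aedce
  Read 'd': push. Stack: aedced
  Read 'a': push. Stack: aedceda
  Read 'c': push. Stack: aedcedac
  Read 'a': push. Stack: aedcedaca
Final stack: "aedcedaca" (length 9)

9


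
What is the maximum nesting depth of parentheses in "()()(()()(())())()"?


Input: "()()(()()(())())()"
Tracking depth:
  Position 0 '(': depth becomes 1
  Position 1 ')': depth becomes 0
  Position 2 '(': depth becomes 1
  Position 3 ')': depth becomes 0
  Position 4 '(': depth becomes 1
  Position 5 '(': depth becomes 2
  Position 6 ')': depth becomes 1
  Position 7 '(': depth becomes 2
  Position 8 ')': depth becomes 1
  Position 9 '(': depth becomes 2
  Position 10 '(': depth becomes 3
  Position 11 ')': depth becomes 2
  Position 12 ')': depth becomes 1
  Position 13 '(': depth becomes 2
  Position 14 ')': depth becomes 1
  Position 15 ')': depth becomes 0
  Position 16 '(': depth becomes 1
  Position 17 ')': depth becomes 0
Maximum depth reached: 3

3
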